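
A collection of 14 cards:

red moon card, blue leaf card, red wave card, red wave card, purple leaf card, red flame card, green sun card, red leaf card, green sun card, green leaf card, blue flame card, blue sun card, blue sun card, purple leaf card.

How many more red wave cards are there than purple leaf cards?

0

red wave cards: 2.
purple leaf cards: 2.
2 − 2 = 0.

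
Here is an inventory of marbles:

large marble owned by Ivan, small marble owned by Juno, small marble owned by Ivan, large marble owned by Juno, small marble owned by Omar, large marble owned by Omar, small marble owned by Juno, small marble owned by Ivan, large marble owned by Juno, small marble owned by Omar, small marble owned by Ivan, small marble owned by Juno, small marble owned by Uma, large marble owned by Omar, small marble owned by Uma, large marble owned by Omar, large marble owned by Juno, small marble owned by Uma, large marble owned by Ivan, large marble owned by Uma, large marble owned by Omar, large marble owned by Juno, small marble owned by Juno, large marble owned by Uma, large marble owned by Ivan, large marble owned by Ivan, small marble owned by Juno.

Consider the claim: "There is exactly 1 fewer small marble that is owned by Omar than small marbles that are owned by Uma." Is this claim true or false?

True

Count of small marbles owned by Omar: 2.
Count of small marbles owned by Uma: 3.
The claim requires 3 − 2 (= 1) to equal 1, which holds.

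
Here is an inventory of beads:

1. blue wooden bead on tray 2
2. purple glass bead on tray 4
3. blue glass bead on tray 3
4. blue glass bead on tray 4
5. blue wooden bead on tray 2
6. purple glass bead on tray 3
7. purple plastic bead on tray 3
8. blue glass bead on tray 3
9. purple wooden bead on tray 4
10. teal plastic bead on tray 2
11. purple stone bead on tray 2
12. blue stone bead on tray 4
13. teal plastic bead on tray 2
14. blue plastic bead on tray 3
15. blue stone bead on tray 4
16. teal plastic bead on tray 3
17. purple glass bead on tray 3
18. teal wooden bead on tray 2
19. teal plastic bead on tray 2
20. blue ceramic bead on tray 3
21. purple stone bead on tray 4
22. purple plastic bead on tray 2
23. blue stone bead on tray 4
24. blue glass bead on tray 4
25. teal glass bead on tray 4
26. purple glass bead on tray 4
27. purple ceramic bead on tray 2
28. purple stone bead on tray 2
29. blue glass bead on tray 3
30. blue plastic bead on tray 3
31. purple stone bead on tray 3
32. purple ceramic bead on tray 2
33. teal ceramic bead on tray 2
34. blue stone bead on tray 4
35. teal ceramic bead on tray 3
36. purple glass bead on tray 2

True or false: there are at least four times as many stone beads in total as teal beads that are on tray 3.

True

There are 8 stone beads.
There are 2 teal beads on tray 3.
The claim requires 8 ≥ 4 × 2 = 8, which holds.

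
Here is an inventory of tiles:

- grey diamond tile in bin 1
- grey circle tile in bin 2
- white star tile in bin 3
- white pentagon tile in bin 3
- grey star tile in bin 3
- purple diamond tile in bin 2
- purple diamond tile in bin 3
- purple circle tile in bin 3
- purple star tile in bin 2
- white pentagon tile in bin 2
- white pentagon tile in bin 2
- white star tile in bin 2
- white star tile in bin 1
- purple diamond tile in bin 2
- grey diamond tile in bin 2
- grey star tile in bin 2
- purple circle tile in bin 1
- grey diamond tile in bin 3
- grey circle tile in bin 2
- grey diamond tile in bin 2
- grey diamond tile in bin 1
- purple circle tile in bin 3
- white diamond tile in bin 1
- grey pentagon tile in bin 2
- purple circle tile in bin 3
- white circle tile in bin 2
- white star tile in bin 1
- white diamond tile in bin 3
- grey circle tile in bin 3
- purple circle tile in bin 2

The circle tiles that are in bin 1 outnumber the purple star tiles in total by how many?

circle tiles in bin 1: 1.
purple star tiles: 1.
1 − 1 = 0.

0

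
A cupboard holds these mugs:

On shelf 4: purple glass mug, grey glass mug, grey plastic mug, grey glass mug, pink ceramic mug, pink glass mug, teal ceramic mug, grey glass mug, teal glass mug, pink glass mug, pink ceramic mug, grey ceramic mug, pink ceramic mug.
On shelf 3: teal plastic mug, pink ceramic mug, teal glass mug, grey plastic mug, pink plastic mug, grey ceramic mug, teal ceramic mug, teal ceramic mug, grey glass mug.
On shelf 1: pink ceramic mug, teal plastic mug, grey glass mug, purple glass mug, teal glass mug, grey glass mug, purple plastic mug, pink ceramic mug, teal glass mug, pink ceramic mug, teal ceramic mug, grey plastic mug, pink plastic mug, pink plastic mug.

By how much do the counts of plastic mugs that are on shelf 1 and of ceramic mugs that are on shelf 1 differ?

plastic mugs on shelf 1: 5. ceramic mugs on shelf 1: 4.
|5 − 4| = 5 − 4 = 1.

1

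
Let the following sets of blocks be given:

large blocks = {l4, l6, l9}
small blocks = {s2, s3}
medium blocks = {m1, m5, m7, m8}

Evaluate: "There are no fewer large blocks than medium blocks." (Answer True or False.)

|large blocks| = 3.
|medium blocks| = 4.
The claim requires 3 ≥ 4, which does not hold.

False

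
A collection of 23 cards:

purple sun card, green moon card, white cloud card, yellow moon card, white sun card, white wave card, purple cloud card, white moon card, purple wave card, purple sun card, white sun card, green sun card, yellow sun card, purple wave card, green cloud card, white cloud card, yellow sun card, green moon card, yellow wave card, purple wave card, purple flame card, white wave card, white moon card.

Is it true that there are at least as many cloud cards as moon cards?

cloud cards: 4.
moon cards: 5.
The claim requires 4 ≥ 5, which does not hold.

False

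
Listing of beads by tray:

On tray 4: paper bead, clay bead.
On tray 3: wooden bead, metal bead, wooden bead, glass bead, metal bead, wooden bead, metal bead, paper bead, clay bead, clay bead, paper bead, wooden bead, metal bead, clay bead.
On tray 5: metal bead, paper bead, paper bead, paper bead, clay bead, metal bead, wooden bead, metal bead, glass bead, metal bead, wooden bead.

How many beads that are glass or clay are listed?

clay: 5; glass: 2; together 5 + 2 = 7.

7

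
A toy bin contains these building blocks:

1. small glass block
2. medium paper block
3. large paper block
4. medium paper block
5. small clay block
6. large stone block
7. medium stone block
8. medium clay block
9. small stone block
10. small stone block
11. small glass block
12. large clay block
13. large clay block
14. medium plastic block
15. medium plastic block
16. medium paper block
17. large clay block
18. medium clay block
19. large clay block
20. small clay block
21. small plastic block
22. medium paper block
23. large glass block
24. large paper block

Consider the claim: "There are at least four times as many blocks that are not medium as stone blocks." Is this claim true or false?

There are 15 blocks that are not medium.
There are 4 stone blocks.
The claim requires 15 ≥ 4 × 4 = 16, which does not hold.

False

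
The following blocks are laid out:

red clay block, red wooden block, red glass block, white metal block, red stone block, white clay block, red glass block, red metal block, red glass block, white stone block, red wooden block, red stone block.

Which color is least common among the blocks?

white

Counts by color: red 9, white 3.
The minimum is 3, held uniquely by white.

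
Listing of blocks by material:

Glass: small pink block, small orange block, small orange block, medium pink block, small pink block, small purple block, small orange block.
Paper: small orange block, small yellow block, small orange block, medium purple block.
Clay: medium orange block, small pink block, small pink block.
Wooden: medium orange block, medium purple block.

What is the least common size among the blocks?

medium

Counts by size: small 11, medium 5.
The minimum is 5, held uniquely by medium.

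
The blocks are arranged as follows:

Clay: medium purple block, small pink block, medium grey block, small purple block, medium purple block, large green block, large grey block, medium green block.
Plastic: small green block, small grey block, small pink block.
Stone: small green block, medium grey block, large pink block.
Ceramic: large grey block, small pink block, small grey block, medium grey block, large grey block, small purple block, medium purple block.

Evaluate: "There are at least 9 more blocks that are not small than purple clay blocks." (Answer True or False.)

True

blocks that are not small: 12.
purple clay blocks: 3.
The claim requires 12 − 3 = 9 ≥ 9, which holds.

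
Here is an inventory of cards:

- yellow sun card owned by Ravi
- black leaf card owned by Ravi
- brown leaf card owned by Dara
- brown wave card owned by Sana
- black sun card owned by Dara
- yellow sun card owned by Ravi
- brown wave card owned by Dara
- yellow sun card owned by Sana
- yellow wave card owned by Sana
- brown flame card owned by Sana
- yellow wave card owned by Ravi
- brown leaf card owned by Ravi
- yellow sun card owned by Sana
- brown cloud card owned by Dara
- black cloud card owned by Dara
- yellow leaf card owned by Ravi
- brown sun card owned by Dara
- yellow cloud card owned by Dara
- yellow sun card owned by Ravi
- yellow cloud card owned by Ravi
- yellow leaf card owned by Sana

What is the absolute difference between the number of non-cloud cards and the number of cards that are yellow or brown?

non-cloud cards: 17. cards that are yellow or brown: 18.
|17 − 18| = 18 − 17 = 1.

1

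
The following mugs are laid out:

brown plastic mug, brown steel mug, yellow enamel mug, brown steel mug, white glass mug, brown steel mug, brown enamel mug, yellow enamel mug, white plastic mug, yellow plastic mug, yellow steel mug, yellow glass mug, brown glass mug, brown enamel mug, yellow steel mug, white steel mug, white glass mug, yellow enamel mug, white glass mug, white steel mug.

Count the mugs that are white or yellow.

13

white: 6; yellow: 7; together 6 + 7 = 13.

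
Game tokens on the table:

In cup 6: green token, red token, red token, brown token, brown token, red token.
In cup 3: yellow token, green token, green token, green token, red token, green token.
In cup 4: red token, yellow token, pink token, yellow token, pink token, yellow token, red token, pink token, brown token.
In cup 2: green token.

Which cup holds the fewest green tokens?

Counts by cup (restricted to green tokens): cup 3→4, cup 6→1, cup 2→1, cup 4→0.
The minimum is 0, held uniquely by cup 4.

cup 4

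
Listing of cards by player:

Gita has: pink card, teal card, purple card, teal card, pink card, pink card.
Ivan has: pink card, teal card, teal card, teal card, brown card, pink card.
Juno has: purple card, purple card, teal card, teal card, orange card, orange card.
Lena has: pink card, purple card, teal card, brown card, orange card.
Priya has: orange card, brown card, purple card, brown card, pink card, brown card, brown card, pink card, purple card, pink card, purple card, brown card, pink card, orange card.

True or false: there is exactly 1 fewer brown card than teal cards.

True

brown cards: 7.
teal cards: 8.
The claim requires 8 − 7 (= 1) to equal 1, which holds.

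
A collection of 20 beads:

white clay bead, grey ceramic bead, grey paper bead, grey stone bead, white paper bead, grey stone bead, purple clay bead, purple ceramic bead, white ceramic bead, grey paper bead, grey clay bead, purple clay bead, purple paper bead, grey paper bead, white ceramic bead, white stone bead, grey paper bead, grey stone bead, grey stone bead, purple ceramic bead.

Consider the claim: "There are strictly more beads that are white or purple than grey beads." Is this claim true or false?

There are 10 beads that are white or purple.
There are 10 grey beads.
The claim requires 10 > 10, which does not hold.

False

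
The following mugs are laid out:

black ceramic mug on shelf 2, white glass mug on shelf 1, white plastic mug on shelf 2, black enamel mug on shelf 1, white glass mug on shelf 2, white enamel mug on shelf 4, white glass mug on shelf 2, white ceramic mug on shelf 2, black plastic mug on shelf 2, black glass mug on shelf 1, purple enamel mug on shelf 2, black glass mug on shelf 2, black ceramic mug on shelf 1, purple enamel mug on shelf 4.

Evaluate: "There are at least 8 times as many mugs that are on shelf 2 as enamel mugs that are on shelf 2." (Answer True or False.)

True

mugs on shelf 2: 8.
enamel mugs on shelf 2: 1.
The claim requires 8 ≥ 8 × 1 = 8, which holds.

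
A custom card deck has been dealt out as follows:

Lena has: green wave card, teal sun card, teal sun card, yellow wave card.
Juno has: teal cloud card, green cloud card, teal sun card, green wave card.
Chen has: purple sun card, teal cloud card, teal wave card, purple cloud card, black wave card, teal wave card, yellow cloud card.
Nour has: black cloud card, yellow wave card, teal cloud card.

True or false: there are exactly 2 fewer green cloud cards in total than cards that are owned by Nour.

There is 1 green cloud card.
Count of cards owned by Nour: 3.
The claim requires 3 − 1 (= 2) to equal 2, which holds.

True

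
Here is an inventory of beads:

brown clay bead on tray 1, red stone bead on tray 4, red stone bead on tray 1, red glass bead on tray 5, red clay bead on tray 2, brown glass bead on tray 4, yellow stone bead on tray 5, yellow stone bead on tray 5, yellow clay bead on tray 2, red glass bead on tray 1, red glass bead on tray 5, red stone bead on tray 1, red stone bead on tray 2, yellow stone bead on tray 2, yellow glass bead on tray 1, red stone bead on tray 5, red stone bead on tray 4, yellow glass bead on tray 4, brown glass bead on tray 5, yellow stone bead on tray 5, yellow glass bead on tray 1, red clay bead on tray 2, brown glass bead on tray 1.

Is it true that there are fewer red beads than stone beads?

False

There are 11 red beads.
There are 10 stone beads.
The claim requires 11 < 10, which does not hold.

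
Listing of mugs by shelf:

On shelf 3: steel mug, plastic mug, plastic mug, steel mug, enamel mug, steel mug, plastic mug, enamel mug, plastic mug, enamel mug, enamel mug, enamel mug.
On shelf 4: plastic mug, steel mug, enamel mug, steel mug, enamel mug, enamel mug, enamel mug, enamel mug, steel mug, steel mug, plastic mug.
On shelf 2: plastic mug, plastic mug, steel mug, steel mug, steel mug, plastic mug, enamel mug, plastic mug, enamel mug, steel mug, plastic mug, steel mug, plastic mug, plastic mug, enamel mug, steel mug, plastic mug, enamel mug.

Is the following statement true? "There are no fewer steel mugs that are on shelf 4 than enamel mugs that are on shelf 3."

False

|steel mugs on shelf 4| = 4.
|enamel mugs on shelf 3| = 5.
The claim requires 4 ≥ 5, which does not hold.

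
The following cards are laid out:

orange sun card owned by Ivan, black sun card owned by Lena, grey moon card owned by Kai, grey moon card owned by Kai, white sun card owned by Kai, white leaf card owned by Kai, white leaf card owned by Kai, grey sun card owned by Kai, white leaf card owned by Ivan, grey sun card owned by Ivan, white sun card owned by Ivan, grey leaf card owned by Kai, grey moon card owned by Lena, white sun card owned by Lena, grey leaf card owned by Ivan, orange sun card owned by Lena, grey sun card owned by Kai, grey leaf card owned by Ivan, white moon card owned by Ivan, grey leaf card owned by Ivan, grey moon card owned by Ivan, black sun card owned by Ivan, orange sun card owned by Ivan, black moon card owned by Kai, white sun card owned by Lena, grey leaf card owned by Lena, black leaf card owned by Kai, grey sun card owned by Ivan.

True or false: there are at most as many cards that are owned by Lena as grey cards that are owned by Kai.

Count of cards owned by Lena: 6.
Count of grey cards owned by Kai: 5.
The claim requires 6 ≤ 5, which does not hold.

False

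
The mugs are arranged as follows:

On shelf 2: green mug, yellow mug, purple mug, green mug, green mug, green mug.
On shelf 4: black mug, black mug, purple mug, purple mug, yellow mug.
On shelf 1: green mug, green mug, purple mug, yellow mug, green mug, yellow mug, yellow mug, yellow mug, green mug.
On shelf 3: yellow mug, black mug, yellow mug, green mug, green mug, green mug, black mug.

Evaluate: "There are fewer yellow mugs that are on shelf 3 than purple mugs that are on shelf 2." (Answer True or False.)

There are 2 yellow mugs on shelf 3.
There is 1 purple mug on shelf 2.
The claim requires 2 < 1, which does not hold.

False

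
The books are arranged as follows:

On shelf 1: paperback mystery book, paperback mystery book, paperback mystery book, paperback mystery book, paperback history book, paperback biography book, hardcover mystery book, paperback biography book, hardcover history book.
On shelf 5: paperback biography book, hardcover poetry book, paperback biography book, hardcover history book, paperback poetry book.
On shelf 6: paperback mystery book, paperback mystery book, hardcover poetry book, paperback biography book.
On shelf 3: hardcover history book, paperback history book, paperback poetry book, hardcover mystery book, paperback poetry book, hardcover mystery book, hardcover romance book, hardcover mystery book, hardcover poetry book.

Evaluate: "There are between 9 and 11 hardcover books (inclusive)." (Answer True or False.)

True

There are 11 hardcover books.
The claim requires 9 ≤ 11 ≤ 11, which holds.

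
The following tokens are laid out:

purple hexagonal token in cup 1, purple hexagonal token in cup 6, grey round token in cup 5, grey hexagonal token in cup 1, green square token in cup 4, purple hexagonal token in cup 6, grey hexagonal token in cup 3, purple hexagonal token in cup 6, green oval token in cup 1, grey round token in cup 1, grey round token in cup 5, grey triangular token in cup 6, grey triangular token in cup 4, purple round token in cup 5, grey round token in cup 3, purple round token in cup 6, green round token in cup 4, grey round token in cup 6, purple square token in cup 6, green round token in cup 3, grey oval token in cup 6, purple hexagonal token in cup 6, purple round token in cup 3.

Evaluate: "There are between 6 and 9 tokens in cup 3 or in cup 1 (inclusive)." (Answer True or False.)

tokens in cup 3 or in cup 1: 8.
The claim requires 6 ≤ 8 ≤ 9, which holds.

True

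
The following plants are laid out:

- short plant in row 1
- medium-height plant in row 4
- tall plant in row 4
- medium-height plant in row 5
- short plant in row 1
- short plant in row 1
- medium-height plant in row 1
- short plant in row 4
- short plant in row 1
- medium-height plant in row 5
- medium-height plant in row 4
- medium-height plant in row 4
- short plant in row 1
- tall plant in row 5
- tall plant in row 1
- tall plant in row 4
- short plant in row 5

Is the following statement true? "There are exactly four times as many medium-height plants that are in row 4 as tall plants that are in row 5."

medium-height plants in row 4: 3.
tall plants in row 5: 1.
The claim requires 3 = 4 × 1 = 4, which does not hold.

False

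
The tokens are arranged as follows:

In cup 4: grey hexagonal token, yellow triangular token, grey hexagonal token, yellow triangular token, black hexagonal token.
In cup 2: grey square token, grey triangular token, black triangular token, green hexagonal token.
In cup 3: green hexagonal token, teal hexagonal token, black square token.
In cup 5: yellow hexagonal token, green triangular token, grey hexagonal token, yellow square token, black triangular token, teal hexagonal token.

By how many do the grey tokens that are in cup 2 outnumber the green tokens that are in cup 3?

1

grey tokens in cup 2: 2.
green tokens in cup 3: 1.
2 − 1 = 1.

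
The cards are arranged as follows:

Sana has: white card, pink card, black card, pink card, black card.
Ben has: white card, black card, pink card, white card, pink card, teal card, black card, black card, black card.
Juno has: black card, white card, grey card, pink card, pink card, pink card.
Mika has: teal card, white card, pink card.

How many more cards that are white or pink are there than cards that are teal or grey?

cards that are white or pink: 13.
cards that are teal or grey: 3.
13 − 3 = 10.

10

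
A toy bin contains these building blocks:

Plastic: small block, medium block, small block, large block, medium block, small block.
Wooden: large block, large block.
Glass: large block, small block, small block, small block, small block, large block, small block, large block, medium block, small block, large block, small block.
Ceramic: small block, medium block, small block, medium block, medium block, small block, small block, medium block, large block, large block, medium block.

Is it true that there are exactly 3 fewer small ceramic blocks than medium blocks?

small ceramic blocks: 4.
medium blocks: 8.
The claim requires 8 − 4 (= 4) to equal 3, which does not hold.

False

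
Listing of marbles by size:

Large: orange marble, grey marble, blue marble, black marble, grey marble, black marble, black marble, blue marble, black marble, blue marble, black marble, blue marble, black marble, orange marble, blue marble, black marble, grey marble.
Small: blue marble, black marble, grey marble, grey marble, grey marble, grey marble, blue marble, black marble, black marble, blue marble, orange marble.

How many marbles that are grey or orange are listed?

grey: 7; orange: 3; together 7 + 3 = 10.

10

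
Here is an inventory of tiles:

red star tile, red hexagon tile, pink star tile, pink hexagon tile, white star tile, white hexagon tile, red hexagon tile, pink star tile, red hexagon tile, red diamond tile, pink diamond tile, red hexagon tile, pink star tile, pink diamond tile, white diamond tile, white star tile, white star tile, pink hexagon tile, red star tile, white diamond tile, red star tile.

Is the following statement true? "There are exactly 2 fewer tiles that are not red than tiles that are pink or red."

True

|tiles that are not red| = 13.
|tiles that are pink or red| = 15.
The claim requires 15 − 13 (= 2) to equal 2, which holds.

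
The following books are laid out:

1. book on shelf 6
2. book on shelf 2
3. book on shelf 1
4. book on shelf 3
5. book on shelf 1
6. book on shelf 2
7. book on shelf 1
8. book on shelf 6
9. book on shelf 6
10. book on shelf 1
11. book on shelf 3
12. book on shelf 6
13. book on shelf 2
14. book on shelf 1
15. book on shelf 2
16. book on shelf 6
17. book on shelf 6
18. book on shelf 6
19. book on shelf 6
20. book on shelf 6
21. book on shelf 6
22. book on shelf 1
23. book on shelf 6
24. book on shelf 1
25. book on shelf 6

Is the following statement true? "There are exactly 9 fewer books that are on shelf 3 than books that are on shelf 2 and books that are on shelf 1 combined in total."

There are 2 books on shelf 3.
books on shelf 2: 4; books on shelf 1: 7; combined: 4 + 7 = 11.
The claim requires 11 − 2 (= 9) to equal 9, which holds.

True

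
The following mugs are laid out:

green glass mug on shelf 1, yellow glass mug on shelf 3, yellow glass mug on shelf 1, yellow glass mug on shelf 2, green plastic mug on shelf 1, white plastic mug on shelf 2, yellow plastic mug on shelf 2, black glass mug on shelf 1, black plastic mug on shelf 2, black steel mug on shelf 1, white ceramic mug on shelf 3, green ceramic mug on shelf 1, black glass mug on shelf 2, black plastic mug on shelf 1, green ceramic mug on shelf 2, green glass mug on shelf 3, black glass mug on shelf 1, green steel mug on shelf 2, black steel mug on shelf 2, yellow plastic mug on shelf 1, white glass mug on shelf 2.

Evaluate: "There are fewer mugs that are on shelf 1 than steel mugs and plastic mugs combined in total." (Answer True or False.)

|mugs on shelf 1| = 9.
steel mugs: 3; plastic mugs: 6; combined: 3 + 6 = 9.
The claim requires 9 < 9, which does not hold.

False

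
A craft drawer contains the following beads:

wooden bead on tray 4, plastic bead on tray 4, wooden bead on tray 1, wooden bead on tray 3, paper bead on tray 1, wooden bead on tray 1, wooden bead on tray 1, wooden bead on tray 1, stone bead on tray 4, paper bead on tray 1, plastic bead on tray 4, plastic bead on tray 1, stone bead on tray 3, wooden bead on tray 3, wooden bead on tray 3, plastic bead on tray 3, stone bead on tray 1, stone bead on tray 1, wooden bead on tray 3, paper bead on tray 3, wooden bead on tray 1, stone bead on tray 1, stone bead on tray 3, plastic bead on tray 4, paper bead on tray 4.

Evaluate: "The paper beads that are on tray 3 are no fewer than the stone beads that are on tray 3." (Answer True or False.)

False

There is 1 paper bead on tray 3.
There are 2 stone beads on tray 3.
The claim requires 1 ≥ 2, which does not hold.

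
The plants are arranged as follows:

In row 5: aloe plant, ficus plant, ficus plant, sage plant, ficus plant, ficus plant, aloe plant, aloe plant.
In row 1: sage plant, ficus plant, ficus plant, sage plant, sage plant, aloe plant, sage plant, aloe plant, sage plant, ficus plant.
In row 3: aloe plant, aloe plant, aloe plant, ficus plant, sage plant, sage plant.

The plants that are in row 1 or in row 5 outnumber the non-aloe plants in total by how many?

2

plants in row 1 or in row 5: 18.
non-aloe plants: 16.
18 − 16 = 2.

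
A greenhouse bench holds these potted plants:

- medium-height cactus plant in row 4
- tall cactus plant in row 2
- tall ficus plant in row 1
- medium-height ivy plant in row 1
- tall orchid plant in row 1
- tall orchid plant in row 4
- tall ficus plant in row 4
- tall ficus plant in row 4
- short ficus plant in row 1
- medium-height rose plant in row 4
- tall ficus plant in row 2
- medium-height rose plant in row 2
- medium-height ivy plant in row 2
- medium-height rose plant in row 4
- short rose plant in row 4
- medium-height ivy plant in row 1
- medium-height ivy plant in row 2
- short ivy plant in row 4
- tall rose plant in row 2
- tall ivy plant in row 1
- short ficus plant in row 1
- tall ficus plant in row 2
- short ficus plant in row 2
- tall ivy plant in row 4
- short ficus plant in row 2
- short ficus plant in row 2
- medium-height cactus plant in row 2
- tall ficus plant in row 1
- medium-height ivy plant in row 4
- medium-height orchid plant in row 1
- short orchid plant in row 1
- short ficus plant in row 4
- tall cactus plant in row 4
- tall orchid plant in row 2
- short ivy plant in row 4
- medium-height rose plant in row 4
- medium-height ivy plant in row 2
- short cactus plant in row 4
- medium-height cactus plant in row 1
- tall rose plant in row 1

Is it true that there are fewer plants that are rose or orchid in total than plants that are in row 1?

plants that are rose or orchid: 12.
plants in row 1: 12.
The claim requires 12 < 12, which does not hold.

False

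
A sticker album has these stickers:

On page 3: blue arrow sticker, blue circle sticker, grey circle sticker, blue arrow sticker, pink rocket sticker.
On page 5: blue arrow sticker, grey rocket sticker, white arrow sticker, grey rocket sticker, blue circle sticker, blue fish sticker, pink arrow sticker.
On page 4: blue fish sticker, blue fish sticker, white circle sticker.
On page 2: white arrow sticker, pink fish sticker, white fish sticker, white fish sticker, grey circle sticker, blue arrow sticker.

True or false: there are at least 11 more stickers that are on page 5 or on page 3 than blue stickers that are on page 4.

False

stickers on page 5 or on page 3: 12.
blue stickers on page 4: 2.
The claim requires 12 − 2 = 10 ≥ 11, which does not hold.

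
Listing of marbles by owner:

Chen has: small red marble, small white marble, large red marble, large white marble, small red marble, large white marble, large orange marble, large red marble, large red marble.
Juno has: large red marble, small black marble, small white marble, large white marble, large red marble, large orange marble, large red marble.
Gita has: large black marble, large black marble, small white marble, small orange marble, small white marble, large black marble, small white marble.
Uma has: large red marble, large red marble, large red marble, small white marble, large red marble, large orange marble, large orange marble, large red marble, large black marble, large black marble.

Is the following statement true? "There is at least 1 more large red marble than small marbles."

True

|large red marbles| = 11.
|small marbles| = 10.
The claim requires 11 − 10 = 1 ≥ 1, which holds.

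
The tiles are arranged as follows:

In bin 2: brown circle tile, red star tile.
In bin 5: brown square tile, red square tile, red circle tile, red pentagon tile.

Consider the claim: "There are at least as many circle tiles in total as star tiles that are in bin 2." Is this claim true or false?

True

|circle tiles| = 2.
|star tiles in bin 2| = 1.
The claim requires 2 ≥ 1, which holds.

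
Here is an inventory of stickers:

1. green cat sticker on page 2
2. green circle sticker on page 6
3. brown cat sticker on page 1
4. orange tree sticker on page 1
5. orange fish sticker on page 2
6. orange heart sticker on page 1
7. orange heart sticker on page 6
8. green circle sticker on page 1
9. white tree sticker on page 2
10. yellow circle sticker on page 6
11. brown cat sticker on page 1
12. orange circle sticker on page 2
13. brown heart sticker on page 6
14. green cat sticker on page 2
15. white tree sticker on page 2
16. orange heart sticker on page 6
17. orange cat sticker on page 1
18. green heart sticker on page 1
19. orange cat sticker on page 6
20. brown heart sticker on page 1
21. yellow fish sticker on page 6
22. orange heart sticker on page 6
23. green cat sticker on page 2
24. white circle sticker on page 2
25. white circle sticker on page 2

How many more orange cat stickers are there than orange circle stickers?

orange cat stickers: 2.
orange circle stickers: 1.
2 − 1 = 1.

1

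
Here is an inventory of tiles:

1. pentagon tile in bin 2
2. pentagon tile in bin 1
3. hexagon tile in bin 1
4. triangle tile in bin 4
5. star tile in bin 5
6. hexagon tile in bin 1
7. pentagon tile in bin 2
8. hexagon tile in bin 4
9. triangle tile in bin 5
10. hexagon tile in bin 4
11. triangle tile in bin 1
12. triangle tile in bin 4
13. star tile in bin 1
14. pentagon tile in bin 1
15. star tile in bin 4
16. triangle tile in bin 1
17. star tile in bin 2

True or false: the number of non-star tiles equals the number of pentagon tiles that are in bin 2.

False

non-star tiles: 13.
pentagon tiles in bin 2: 2.
The claim requires 13 = 2, which does not hold.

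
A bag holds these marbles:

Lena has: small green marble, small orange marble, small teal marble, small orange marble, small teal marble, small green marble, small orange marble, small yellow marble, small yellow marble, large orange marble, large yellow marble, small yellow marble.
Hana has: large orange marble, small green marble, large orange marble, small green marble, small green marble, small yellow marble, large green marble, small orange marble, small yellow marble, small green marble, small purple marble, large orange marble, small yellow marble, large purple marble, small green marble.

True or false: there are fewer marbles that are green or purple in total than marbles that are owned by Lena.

True

There are 10 marbles that are green or purple.
Count of marbles owned by Lena: 12.
The claim requires 10 < 12, which holds.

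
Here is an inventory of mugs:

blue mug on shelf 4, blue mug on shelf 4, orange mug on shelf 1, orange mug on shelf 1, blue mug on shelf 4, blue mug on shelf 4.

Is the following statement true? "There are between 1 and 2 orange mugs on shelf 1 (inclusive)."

True

|orange mugs on shelf 1| = 2.
The claim requires 1 ≤ 2 ≤ 2, which holds.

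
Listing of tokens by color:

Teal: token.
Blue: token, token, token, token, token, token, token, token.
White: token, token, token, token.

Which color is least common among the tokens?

Counts by color: blue 8, white 4, teal 1.
The minimum is 1, held uniquely by teal.

teal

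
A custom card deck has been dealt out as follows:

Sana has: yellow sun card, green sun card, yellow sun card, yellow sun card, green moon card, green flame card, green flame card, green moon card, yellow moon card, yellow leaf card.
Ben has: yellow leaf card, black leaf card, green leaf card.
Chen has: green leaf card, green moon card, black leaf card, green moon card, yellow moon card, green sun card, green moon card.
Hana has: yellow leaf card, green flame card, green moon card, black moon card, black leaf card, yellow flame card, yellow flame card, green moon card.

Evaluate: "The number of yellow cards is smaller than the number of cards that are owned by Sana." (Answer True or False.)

|yellow cards| = 10.
|cards owned by Sana| = 10.
The claim requires 10 < 10, which does not hold.

False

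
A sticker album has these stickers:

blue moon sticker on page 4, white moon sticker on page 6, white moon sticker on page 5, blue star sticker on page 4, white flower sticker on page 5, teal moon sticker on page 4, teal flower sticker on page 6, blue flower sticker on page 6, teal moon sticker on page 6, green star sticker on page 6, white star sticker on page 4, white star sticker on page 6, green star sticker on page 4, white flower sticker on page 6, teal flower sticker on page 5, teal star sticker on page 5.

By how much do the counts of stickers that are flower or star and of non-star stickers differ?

stickers that are flower or star: 11. non-star stickers: 10.
|11 − 10| = 11 − 10 = 1.

1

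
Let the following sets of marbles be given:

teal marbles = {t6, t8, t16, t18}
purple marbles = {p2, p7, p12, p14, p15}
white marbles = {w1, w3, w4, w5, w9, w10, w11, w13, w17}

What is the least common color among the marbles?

teal

Counts by color: white 9, purple 5, teal 4.
The minimum is 4, held uniquely by teal.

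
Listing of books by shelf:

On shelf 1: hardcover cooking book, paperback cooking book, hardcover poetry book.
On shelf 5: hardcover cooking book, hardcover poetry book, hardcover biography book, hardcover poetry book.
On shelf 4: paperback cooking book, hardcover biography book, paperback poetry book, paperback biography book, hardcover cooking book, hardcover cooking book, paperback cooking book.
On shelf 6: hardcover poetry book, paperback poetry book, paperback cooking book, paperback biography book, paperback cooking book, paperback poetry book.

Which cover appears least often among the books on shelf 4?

Counts by cover (restricted to books on shelf 4): paperback 4, hardcover 3.
The minimum is 3, held uniquely by hardcover.

hardcover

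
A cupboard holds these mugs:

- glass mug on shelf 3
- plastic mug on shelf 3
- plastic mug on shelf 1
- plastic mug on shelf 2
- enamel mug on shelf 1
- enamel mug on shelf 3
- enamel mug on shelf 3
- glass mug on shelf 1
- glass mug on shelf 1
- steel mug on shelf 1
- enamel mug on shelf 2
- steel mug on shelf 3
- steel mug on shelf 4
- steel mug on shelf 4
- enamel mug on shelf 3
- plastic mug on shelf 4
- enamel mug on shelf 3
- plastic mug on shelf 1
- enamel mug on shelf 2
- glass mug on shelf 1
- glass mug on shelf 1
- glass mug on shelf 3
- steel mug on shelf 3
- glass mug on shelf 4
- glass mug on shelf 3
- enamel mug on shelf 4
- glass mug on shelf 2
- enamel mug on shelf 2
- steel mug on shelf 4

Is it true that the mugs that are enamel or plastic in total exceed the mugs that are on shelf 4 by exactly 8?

True

|mugs that are enamel or plastic| = 14.
|mugs on shelf 4| = 6.
The claim requires 14 − 6 (= 8) to equal 8, which holds.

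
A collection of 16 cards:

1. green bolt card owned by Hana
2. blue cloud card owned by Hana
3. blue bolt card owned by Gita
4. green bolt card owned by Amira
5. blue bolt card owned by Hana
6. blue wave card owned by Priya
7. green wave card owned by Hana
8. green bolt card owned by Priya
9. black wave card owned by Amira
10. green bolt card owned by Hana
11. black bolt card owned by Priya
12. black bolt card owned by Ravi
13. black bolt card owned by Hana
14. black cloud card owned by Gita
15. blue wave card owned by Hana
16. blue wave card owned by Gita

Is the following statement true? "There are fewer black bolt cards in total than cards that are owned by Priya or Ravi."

There are 3 black bolt cards.
Count of cards owned by Priya or Ravi: 4.
The claim requires 3 < 4, which holds.

True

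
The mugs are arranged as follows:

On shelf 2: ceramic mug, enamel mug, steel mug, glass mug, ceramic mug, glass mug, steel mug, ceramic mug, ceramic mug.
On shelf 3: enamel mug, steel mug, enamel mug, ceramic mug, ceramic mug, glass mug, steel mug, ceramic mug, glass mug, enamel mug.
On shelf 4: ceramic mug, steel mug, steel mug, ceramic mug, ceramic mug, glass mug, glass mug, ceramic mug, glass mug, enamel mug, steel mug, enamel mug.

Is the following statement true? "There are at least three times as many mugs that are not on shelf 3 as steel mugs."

True

mugs that are not on shelf 3: 21.
steel mugs: 7.
The claim requires 21 ≥ 3 × 7 = 21, which holds.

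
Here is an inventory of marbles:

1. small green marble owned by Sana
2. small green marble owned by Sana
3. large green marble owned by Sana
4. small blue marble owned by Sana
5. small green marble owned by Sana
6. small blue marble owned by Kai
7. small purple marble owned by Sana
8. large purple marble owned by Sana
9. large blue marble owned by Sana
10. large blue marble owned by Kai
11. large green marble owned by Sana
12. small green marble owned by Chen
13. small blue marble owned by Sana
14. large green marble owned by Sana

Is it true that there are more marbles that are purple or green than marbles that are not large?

True

There are 9 marbles that are purple or green.
There are 8 marbles that are not large.
The claim requires 9 > 8, which holds.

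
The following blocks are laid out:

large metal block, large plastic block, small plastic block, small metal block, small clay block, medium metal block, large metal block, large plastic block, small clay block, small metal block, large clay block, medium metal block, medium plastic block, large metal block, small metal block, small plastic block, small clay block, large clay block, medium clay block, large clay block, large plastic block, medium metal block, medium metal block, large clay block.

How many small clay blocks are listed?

3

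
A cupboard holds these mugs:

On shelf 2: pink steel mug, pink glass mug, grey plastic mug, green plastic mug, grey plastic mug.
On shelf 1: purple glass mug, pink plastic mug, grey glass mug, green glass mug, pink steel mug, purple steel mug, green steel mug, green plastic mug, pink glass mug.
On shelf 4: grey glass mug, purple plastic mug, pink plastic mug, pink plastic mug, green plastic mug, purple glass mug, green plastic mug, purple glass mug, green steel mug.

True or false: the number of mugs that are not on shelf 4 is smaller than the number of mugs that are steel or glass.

False

mugs that are not on shelf 4: 14.
mugs that are steel or glass: 13.
The claim requires 14 < 13, which does not hold.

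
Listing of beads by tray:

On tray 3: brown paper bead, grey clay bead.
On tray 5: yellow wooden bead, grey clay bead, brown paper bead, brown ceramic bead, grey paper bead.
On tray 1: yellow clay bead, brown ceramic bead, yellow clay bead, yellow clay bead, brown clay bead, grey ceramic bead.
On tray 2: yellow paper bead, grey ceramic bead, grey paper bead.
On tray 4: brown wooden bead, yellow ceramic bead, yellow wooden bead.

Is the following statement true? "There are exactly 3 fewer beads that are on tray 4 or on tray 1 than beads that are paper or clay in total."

|beads on tray 4 or on tray 1| = 9.
|beads that are paper or clay| = 11.
The claim requires 11 − 9 (= 2) to equal 3, which does not hold.

False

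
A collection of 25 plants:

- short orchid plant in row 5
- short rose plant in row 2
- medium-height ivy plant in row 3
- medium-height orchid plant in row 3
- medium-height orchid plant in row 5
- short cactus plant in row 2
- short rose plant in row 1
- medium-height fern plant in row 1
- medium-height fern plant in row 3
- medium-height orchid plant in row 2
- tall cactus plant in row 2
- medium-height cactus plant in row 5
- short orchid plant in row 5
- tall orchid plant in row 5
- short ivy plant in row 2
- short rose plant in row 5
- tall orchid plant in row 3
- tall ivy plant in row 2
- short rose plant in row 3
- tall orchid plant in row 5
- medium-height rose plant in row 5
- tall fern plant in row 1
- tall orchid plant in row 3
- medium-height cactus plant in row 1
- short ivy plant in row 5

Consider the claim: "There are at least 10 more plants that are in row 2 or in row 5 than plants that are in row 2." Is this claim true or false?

False

|plants in row 2 or in row 5| = 15.
|plants in row 2| = 6.
The claim requires 15 − 6 = 9 ≥ 10, which does not hold.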